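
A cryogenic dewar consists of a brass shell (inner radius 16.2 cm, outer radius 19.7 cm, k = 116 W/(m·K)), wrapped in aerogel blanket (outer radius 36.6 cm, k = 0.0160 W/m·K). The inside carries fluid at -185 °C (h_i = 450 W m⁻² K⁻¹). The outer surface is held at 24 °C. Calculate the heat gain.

Q = 17.9 W

Treat each layer as a resistance in series:
  R_conv,in = 1/(4πr²h) = 1/(4π·0.162²·450) = 0.006738 K/W
  R_brass = (1/0.162 − 1/0.197)/(4πk) = 1.097/(4π·116) = 7.523×10^-4 K/W
  R_aerogel blanket = (1/0.197 − 1/0.366)/(4πk) = 2.344/(4π·0.0160) = 11.66 K/W
ΣR = 0.006738 + 7.523×10^-4 + 11.66 = 11.67 K/W
Q = ΔT/ΣR = (-185 °C − 24 °C)/11.67 = -17.9 W
(Negative Q ⇒ heat flows inward; heat gain = 17.9 W.)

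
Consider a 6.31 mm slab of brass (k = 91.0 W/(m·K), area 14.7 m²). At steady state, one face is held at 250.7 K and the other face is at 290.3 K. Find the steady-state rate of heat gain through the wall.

Q = kA·ΔT/L = 91.0 × 14.7 × |250.7 K − 290.3 K| / 0.00631 = 8.40×10^6 W

Q = 8400 kW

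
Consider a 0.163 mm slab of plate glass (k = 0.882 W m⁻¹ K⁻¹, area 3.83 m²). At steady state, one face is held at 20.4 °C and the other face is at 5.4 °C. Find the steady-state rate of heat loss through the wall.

Q = 311 kW

Q = kA·ΔT/L = 0.882 × 3.83 × |20.4 °C − 5.4 °C| / 1.63×10^-4 = 3.11×10^5 W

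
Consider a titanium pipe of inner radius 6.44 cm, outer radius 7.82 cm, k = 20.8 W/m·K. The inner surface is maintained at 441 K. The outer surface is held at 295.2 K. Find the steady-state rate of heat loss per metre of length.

Q' = 98.1 kW/m

Q' = 2πk·ΔT/ln(r₂/r₁) = 2π × 20.8 × 145.8 / ln(0.0782/0.0644) = 98100 W/m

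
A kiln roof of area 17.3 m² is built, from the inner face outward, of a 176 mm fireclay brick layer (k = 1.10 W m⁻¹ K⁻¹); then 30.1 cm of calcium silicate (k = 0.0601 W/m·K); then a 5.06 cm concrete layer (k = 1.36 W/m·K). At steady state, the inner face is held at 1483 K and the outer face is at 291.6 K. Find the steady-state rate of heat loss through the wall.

Series thermal resistances, inner to outer:
  R_fireclay brick = L/(kA) = 0.176/(1.10·17.3) = 0.009249 K/W
  R_calcium silicate = L/(kA) = 0.301/(0.0601·17.3) = 0.2895 K/W
  R_concrete = L/(kA) = 0.0506/(1.36·17.3) = 0.002151 K/W
ΣR = 0.009249 + 0.2895 + 0.002151 = 0.3009 K/W
Q = ΔT/ΣR = (1483 K − 291.6 K)/0.3009 = 3960 W

Q = 3.96 kW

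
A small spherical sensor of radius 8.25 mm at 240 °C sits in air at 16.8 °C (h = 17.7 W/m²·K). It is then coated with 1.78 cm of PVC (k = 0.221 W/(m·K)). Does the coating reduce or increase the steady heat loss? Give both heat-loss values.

increases: 3.38 → 6.12 W

Critical radius for a sphere: r_cr = 2k/h = 0.0250 m = 2.50 cm.
Outer radius after coating: r₂ = 0.00825 + 0.0178 = 0.02605 m.
r₁ < r_cr < r₂: heat loss rises to a maximum at r_cr then falls. Whether the coating helps depends on whether Q(r₂) has dropped back below Q(r₁).
Bare: R = 1/(4πr₁²h) = 66.06 K/W; Q = 223.2/66.06 = 3.38 W.
Coated: R = R_cond + R_conv = 36.45 K/W; Q = 223.2/36.45 = 6.12 W.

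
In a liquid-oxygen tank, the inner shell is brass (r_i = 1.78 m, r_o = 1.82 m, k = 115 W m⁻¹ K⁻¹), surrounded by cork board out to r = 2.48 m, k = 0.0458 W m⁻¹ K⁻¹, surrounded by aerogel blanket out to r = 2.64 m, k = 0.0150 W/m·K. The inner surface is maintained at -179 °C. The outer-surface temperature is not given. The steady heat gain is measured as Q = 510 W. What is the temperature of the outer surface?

T_out = 16.7 °C

Series resistances:
  R_brass = (1/1.78 − 1/1.82)/(4πk) = 0.01235/(4π·115) = 8.544×10^-6 K/W
  R_cork board = (1/1.82 − 1/2.48)/(4πk) = 0.1462/(4π·0.0458) = 0.2541 K/W
  R_aerogel blanket = (1/2.48 − 1/2.64)/(4πk) = 0.02444/(4π·0.0150) = 0.1296 K/W
ΣR = 0.3837 K/W
ΔT = Q·ΣR = 510 × 0.3837 = 195.7 K
Heat flows inward, so T_out = T_in + ΔT = -179 + 195.7 = 16.7 °C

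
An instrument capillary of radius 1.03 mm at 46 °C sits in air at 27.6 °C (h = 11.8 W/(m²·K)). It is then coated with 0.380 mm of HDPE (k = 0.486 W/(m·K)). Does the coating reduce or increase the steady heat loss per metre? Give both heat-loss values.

increases: 1.41 → 1.90 W/m

Critical radius for a cylinder: r_cr = k/h = 0.0412 m = 4.12 cm.
Outer radius after coating: r₂ = 0.00103 + 3.80×10^-4 = 0.001410 m.
Since r₁ < r_cr and r₂ ≤ r_cr, the coating moves toward the maximum at r_cr — heat loss rises.
Bare: R = 1/(2πr₁h) = 13.09 m·K/W; Q = 18.4/13.09 = 1.41 W/m.
Coated: R = R_cond + R_conv = 9.669 m·K/W; Q = 18.4/9.669 = 1.90 W/m.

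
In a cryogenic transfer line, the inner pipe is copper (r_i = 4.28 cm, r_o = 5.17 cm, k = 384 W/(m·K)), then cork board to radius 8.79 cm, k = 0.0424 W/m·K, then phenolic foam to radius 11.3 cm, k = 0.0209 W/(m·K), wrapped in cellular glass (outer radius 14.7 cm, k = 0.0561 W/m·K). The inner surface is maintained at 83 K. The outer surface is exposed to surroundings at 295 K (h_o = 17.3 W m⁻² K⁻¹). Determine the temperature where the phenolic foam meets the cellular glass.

T = 258.6 K

Resistance network (inner→outer):
  R'_copper = ln(0.0517/0.0428)/(2πk) = 0.1889/(2π·384) = 7.830×10^-5 m·K/W
  R'_cork board = ln(0.0879/0.0517)/(2πk) = 0.5307/(2π·0.0424) = 1.992 m·K/W
  R'_phenolic foam = ln(0.113/0.0879)/(2πk) = 0.2512/(2π·0.0209) = 1.913 m·K/W
  R'_cellular glass = ln(0.147/0.113)/(2πk) = 0.2630/(2π·0.0561) = 0.7463 m·K/W
  R'_conv,out = 1/(2πr h) = 1/(2π·0.147·17.3) = 0.06258 m·K/W
ΣR = 7.830×10^-5 + 1.992 + 1.913 + 0.7463 + 0.06258 = 4.714 m·K/W
Q' = ΔT/ΣR = (83 K − 295 K)/4.714 = -44.97 W/m
From the inner boundary to the phenolic foam/cellular glass interface, ΣR_partial = 3.905 m·K/W.
T_interface = T_in − Q'·ΣR_partial = 83 K − (-44.97)(3.905) = 258.6 K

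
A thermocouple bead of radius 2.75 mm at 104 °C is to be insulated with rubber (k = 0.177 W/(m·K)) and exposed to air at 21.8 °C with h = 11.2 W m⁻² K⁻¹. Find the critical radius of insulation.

For a sphere, r_cr = 2k_ins/h = 2·0.177/11.2 = 0.0316 m = 3.16 cm

r_cr = 3.16 cm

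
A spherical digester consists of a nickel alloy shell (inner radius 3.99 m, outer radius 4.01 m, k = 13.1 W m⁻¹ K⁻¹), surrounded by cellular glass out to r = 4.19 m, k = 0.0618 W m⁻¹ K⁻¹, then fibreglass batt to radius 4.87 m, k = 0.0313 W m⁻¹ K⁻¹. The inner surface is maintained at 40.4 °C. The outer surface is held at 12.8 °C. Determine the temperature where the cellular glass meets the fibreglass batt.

Series thermal resistances, inner to outer:
  R_nickel alloy = (1/3.99 − 1/4.01)/(4πk) = 0.001250/(4π·13.1) = 7.593×10^-6 K/W
  R_cellular glass = (1/4.01 − 1/4.19)/(4πk) = 0.01071/(4π·0.0618) = 0.01379 K/W
  R_fibreglass batt = (1/4.19 − 1/4.87)/(4πk) = 0.03332/(4π·0.0313) = 0.08473 K/W
ΣR = 7.593×10^-6 + 0.01379 + 0.08473 = 0.09853 K/W
Q = ΔT/ΣR = (40.4 °C − 12.8 °C)/0.09853 = 280.1 W
From the inner boundary to the cellular glass/fibreglass batt interface, ΣR_partial = 0.01380 K/W.
T_interface = T_in − Q·ΣR_partial = 40.4 °C − (280.1)(0.01380) = 36.5 °C

T = 36.5 °C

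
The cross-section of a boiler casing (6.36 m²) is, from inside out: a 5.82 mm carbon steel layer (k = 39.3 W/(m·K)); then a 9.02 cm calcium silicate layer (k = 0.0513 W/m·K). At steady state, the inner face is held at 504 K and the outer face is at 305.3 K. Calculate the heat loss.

Q = 719 W

Treat each layer as a resistance in series:
  R_carbon steel = L/(kA) = 0.00582/(39.3·6.36) = 2.328×10^-5 K/W
  R_calcium silicate = L/(kA) = 0.0902/(0.0513·6.36) = 0.2765 K/W
ΣR = 2.328×10^-5 + 0.2765 = 0.2765 K/W
Q = ΔT/ΣR = (504 K − 305.3 K)/0.2765 = 719 W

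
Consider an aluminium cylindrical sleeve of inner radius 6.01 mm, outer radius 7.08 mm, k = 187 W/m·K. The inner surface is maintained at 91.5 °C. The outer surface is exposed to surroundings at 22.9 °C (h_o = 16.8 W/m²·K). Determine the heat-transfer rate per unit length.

Q' = 51.3 W/m

Treat each layer as a resistance in series:
  R'_aluminium = ln(0.00708/0.00601)/(2πk) = 0.1638/(2π·187) = 1.395×10^-4 m·K/W
  R'_conv,out = 1/(2πr h) = 1/(2π·0.00708·16.8) = 1.338 m·K/W
ΣR = 1.395×10^-4 + 1.338 = 1.338 m·K/W
Q' = ΔT/ΣR = (91.5 °C − 22.9 °C)/1.338 = 51.3 W/m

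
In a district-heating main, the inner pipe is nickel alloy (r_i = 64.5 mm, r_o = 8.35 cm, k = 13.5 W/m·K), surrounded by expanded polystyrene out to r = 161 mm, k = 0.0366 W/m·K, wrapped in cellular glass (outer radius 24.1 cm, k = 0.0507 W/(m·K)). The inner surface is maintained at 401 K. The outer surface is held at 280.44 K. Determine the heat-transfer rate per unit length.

Q' = 29.2 W/m

Resistance network (inner→outer):
  R'_nickel alloy = ln(0.0835/0.0645)/(2πk) = 0.2582/(2π·13.5) = 0.003044 m·K/W
  R'_expanded polystyrene = ln(0.161/0.0835)/(2πk) = 0.6566/(2π·0.0366) = 2.855 m·K/W
  R'_cellular glass = ln(0.241/0.161)/(2πk) = 0.4034/(2π·0.0507) = 1.266 m·K/W
ΣR = 0.003044 + 2.855 + 1.266 = 4.124 m·K/W
Q' = ΔT/ΣR = (401 K − 280.44 K)/4.124 = 29.2 W/m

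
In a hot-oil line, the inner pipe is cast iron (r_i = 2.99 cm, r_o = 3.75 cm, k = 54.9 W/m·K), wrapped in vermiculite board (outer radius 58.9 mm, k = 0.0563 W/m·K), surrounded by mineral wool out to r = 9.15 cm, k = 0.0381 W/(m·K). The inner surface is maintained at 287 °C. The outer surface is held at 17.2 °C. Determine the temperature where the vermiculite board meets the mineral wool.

T = 176 °C

Resistance network (inner→outer):
  R'_cast iron = ln(0.0375/0.0299)/(2πk) = 0.2265/(2π·54.9) = 6.566×10^-4 m·K/W
  R'_vermiculite board = ln(0.0589/0.0375)/(2πk) = 0.4515/(2π·0.0563) = 1.276 m·K/W
  R'_mineral wool = ln(0.0915/0.0589)/(2πk) = 0.4405/(2π·0.0381) = 1.840 m·K/W
ΣR = 6.566×10^-4 + 1.276 + 1.840 = 3.117 m·K/W
Q' = ΔT/ΣR = (287 °C − 17.2 °C)/3.117 = 86.56 W/m
From the inner boundary to the vermiculite board/mineral wool interface, ΣR_partial = 1.277 m·K/W.
T_interface = T_in − Q'·ΣR_partial = 287 °C − (86.56)(1.277) = 176 °C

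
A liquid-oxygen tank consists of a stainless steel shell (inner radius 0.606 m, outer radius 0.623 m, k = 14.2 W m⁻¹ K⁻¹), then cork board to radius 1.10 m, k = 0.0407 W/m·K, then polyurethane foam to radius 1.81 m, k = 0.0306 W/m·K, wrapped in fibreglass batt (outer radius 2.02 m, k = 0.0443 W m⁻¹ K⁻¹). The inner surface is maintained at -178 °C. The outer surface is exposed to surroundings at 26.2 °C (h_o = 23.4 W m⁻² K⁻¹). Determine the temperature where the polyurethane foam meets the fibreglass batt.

T = 17.3 °C

Treat each layer as a resistance in series:
  R_stainless steel = (1/0.606 − 1/0.623)/(4πk) = 0.04503/(4π·14.2) = 2.523×10^-4 K/W
  R_cork board = (1/0.623 − 1/1.10)/(4πk) = 0.6960/(4π·0.0407) = 1.361 K/W
  R_polyurethane foam = (1/1.10 − 1/1.81)/(4πk) = 0.3566/(4π·0.0306) = 0.9274 K/W
  R_fibreglass batt = (1/1.81 − 1/2.02)/(4πk) = 0.05744/(4π·0.0443) = 0.1032 K/W
  R_conv,out = 1/(4πr²h) = 1/(4π·2.02²·23.4) = 8.334×10^-4 K/W
ΣR = 2.523×10^-4 + 1.361 + 0.9274 + 0.1032 + 8.334×10^-4 = 2.393 K/W
Q = ΔT/ΣR = (-178 °C − 26.2 °C)/2.393 = -85.33 W
From the inner boundary to the polyurethane foam/fibreglass batt interface, ΣR_partial = 2.289 K/W.
T_interface = T_in − Q·ΣR_partial = -178 °C − (-85.33)(2.289) = 17.3 °C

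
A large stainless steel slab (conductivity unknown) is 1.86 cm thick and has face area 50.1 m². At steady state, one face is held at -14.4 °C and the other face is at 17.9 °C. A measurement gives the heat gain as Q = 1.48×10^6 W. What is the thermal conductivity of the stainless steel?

ΣR = ΔT/Q = |-14.4 − 17.9|/1.48×10^6 = 2.182×10^-5 K/W
L/(kA) = 2.182×10^-5 ⇒ k = 0.0186/(2.182×10^-5·50.1) = 17.0 W/m·K

k = 17.0 W/m·K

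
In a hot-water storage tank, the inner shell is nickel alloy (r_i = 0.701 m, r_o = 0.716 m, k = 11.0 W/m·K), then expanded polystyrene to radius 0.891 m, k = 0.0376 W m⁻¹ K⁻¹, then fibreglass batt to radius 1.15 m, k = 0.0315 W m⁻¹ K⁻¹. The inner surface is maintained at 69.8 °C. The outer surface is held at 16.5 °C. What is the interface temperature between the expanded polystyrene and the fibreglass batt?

Treat each layer as a resistance in series:
  R_nickel alloy = (1/0.701 − 1/0.716)/(4πk) = 0.02989/(4π·11.0) = 2.162×10^-4 K/W
  R_expanded polystyrene = (1/0.716 − 1/0.891)/(4πk) = 0.2743/(4π·0.0376) = 0.5806 K/W
  R_fibreglass batt = (1/0.891 − 1/1.15)/(4πk) = 0.2528/(4π·0.0315) = 0.6386 K/W
ΣR = 2.162×10^-4 + 0.5806 + 0.6386 = 1.219 K/W
Q = ΔT/ΣR = (69.8 °C − 16.5 °C)/1.219 = 43.72 W
From the inner boundary to the expanded polystyrene/fibreglass batt interface, ΣR_partial = 0.5808 K/W.
T_interface = T_in − Q·ΣR_partial = 69.8 °C − (43.72)(0.5808) = 44.4 °C

T = 44.4 °C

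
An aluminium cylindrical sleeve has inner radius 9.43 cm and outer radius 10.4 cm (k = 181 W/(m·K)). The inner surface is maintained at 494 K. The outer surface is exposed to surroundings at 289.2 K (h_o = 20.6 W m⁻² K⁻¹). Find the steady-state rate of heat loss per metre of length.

Resistance network (inner→outer):
  R'_aluminium = ln(0.104/0.0943)/(2πk) = 0.09791/(2π·181) = 8.609×10^-5 m·K/W
  R'_conv,out = 1/(2πr h) = 1/(2π·0.104·20.6) = 0.07429 m·K/W
ΣR = 8.609×10^-5 + 0.07429 = 0.07438 m·K/W
Q' = ΔT/ΣR = (494 K − 289.2 K)/0.07438 = 2750 W/m

Q' = 2750 W/m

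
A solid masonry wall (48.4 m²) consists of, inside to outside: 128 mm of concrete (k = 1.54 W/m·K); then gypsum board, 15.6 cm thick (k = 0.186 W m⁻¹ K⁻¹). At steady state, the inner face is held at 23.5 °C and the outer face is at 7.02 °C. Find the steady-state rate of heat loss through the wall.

Treat each layer as a resistance in series:
  R_concrete = L/(kA) = 0.128/(1.54·48.4) = 0.001717 K/W
  R_gypsum board = L/(kA) = 0.156/(0.186·48.4) = 0.01733 K/W
ΣR = 0.001717 + 0.01733 = 0.01905 K/W
Q = ΔT/ΣR = (23.5 °C − 7.02 °C)/0.01905 = 865 W

Q = 865 W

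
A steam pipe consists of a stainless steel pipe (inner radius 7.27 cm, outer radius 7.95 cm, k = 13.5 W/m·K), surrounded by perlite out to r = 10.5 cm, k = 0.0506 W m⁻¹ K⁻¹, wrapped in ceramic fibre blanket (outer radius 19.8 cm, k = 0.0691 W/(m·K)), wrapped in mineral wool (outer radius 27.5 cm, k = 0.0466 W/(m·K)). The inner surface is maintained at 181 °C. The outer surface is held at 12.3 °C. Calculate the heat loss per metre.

Q' = 48.8 W/m

Resistance network (inner→outer):
  R'_stainless steel = ln(0.0795/0.0727)/(2πk) = 0.08942/(2π·13.5) = 0.001054 m·K/W
  R'_perlite = ln(0.105/0.0795)/(2πk) = 0.2782/(2π·0.0506) = 0.8750 m·K/W
  R'_ceramic fibre blanket = ln(0.198/0.105)/(2πk) = 0.6343/(2π·0.0691) = 1.461 m·K/W
  R'_mineral wool = ln(0.275/0.198)/(2πk) = 0.3285/(2π·0.0466) = 1.122 m·K/W
ΣR = 0.001054 + 0.8750 + 1.461 + 1.122 = 3.459 m·K/W
Q' = ΔT/ΣR = (181 °C − 12.3 °C)/3.459 = 48.8 W/m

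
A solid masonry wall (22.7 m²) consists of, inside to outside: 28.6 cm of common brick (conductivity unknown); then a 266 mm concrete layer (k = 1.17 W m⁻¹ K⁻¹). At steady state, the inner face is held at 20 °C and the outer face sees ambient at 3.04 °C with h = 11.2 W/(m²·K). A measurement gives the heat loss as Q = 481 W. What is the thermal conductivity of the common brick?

ΣR = ΔT/Q = |20 − 3.04|/481 = 0.03526 K/W
Known resistances:
  R_concrete = L/(kA) = 0.266/(1.17·22.7) = 0.01002 K/W
  R_conv,out = 1/(hA) = 1/(11.2·22.7) = 0.003933 K/W
R_common brick = ΣR − ΣR_known = 0.03526 − 0.01395 = 0.02131 K/W
L/(kA) = 0.02131 ⇒ k = 0.286/(0.02131·22.7) = 0.591 W/m·K

k = 0.591 W/m·K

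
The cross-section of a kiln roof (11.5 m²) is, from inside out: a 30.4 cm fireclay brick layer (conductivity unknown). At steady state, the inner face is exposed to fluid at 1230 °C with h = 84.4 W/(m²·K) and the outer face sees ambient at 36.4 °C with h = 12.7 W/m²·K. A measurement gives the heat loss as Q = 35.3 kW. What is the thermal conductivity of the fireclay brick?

k = 1.02 W/m·K

ΣR = ΔT/Q = |1230 − 36.4|/35300 = 0.03381 K/W
Known resistances:
  R_conv,in = 1/(hA) = 1/(84.4·11.5) = 0.001030 K/W
  R_conv,out = 1/(hA) = 1/(12.7·11.5) = 0.006847 K/W
R_fireclay brick = ΣR − ΣR_known = 0.03381 − 0.007877 = 0.02593 K/W
L/(kA) = 0.02593 ⇒ k = 0.304/(0.02593·11.5) = 1.02 W/m·K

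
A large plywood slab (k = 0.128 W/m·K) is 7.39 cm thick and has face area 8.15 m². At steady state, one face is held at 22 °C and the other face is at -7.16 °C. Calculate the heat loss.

Q = kA·ΔT/L = 0.128 × 8.15 × |22 °C − -7.16 °C| / 0.0739 = 412 W

Q = 412 W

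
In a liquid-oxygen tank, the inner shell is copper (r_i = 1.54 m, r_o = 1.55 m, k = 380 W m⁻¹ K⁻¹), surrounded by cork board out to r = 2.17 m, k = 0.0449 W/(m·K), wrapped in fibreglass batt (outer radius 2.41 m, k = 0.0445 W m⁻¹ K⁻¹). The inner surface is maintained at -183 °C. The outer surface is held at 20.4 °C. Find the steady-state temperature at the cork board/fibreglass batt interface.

T = -20.4 °C

Treat each layer as a resistance in series:
  R_copper = (1/1.54 − 1/1.55)/(4πk) = 0.004189/(4π·380) = 8.773×10^-7 K/W
  R_cork board = (1/1.55 − 1/2.17)/(4πk) = 0.1843/(4π·0.0449) = 0.3267 K/W
  R_fibreglass batt = (1/2.17 − 1/2.41)/(4πk) = 0.04589/(4π·0.0445) = 0.08207 K/W
ΣR = 8.773×10^-7 + 0.3267 + 0.08207 = 0.4088 K/W
Q = ΔT/ΣR = (-183 °C − 20.4 °C)/0.4088 = -497.6 W
From the inner boundary to the cork board/fibreglass batt interface, ΣR_partial = 0.3267 K/W.
T_interface = T_in − Q·ΣR_partial = -183 °C − (-497.6)(0.3267) = -20.4 °C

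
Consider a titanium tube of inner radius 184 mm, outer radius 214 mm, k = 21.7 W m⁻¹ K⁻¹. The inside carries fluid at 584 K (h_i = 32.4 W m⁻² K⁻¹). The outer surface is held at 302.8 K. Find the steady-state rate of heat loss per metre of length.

Q' = 10100 W/m

Series thermal resistances, inner to outer:
  R'_conv,in = 1/(2πr h) = 1/(2π·0.184·32.4) = 0.02670 m·K/W
  R'_titanium = ln(0.214/0.184)/(2πk) = 0.1510/(2π·21.7) = 0.001108 m·K/W
ΣR = 0.02670 + 0.001108 = 0.02781 m·K/W
Q' = ΔT/ΣR = (584 K − 302.8 K)/0.02781 = 10100 W/m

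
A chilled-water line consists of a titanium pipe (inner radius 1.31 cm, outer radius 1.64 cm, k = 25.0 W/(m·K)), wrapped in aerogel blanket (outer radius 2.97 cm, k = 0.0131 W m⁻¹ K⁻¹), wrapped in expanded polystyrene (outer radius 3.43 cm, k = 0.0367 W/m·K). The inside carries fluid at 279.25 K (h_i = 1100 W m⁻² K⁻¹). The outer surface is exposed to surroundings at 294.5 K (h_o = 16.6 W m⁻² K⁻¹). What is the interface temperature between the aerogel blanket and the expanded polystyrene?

Resistance network (inner→outer):
  R'_conv,in = 1/(2πr h) = 1/(2π·0.0131·1100) = 0.01104 m·K/W
  R'_titanium = ln(0.0164/0.0131)/(2πk) = 0.2247/(2π·25.0) = 0.001430 m·K/W
  R'_aerogel blanket = ln(0.0297/0.0164)/(2πk) = 0.5939/(2π·0.0131) = 7.215 m·K/W
  R'_expanded polystyrene = ln(0.0343/0.0297)/(2πk) = 0.1440/(2π·0.0367) = 0.6245 m·K/W
  R'_conv,out = 1/(2πr h) = 1/(2π·0.0343·16.6) = 0.2795 m·K/W
ΣR = 0.01104 + 0.001430 + 7.215 + 0.6245 + 0.2795 = 8.131 m·K/W
Q' = ΔT/ΣR = (279.25 K − 294.5 K)/8.131 = -1.876 W/m
From the inner boundary to the aerogel blanket/expanded polystyrene interface, ΣR_partial = 7.227 m·K/W.
T_interface = T_in − Q'·ΣR_partial = 279.25 K − (-1.876)(7.227) = 292.8 K

T = 292.8 K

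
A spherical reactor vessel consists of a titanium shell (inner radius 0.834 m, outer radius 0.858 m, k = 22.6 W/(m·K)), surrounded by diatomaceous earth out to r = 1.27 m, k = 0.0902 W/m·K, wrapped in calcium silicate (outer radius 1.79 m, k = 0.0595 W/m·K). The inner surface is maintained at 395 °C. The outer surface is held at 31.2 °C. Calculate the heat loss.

Resistance network (inner→outer):
  R_titanium = (1/0.834 − 1/0.858)/(4πk) = 0.03354/(4π·22.6) = 1.181×10^-4 K/W
  R_diatomaceous earth = (1/0.858 − 1/1.27)/(4πk) = 0.3781/(4π·0.0902) = 0.3336 K/W
  R_calcium silicate = (1/1.27 − 1/1.79)/(4πk) = 0.2287/(4π·0.0595) = 0.3059 K/W
ΣR = 1.181×10^-4 + 0.3336 + 0.3059 = 0.6396 K/W
Q = ΔT/ΣR = (395 °C − 31.2 °C)/0.6396 = 569 W

Q = 569 W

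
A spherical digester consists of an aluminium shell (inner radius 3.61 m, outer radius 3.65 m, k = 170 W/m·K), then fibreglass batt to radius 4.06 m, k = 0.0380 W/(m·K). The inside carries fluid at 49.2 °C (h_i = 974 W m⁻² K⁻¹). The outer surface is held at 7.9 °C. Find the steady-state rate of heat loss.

Resistance network (inner→outer):
  R_conv,in = 1/(4πr²h) = 1/(4π·3.61²·974) = 6.269×10^-6 K/W
  R_aluminium = (1/3.61 − 1/3.65)/(4πk) = 0.003036/(4π·170) = 1.421×10^-6 K/W
  R_fibreglass batt = (1/3.65 − 1/4.06)/(4πk) = 0.02767/(4π·0.0380) = 0.05794 K/W
ΣR = 6.269×10^-6 + 1.421×10^-6 + 0.05794 = 0.05795 K/W
Q = ΔT/ΣR = (49.2 °C − 7.9 °C)/0.05795 = 713 W

Q = 713 W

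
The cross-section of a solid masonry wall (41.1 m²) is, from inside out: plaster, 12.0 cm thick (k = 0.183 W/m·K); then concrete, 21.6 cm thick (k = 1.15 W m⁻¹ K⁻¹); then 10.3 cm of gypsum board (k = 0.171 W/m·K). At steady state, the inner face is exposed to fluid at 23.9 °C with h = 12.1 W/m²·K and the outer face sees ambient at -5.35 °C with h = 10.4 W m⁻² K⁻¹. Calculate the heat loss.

Q = 740 W

Treat each layer as a resistance in series:
  R_conv,in = 1/(hA) = 1/(12.1·41.1) = 0.002011 K/W
  R_plaster = L/(kA) = 0.120/(0.183·41.1) = 0.01595 K/W
  R_concrete = L/(kA) = 0.216/(1.15·41.1) = 0.004570 K/W
  R_gypsum board = L/(kA) = 0.103/(0.171·41.1) = 0.01466 K/W
  R_conv,out = 1/(hA) = 1/(10.4·41.1) = 0.002340 K/W
ΣR = 0.002011 + 0.01595 + 0.004570 + 0.01466 + 0.002340 = 0.03953 K/W
Q = ΔT/ΣR = (23.9 °C − -5.35 °C)/0.03953 = 740 W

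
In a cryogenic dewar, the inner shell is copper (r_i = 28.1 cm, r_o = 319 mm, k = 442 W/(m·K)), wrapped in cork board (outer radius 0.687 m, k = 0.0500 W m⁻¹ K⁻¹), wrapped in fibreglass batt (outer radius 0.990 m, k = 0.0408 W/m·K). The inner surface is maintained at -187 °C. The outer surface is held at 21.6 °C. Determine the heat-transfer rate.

Resistance network (inner→outer):
  R_copper = (1/0.281 − 1/0.319)/(4πk) = 0.4239/(4π·442) = 7.632×10^-5 K/W
  R_cork board = (1/0.319 − 1/0.687)/(4πk) = 1.679/(4π·0.0500) = 2.673 K/W
  R_fibreglass batt = (1/0.687 − 1/0.990)/(4πk) = 0.4455/(4π·0.0408) = 0.8689 K/W
ΣR = 7.632×10^-5 + 2.673 + 0.8689 = 3.542 K/W
Q = ΔT/ΣR = (-187 °C − 21.6 °C)/3.542 = -58.9 W
(Negative Q ⇒ heat flows inward; heat gain = 58.9 W.)

Q = 58.9 W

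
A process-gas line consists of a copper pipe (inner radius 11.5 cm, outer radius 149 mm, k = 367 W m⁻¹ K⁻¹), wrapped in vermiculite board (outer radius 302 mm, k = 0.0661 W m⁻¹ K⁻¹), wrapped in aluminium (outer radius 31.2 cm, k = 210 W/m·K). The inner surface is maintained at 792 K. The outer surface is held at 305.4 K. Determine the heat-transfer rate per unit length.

Q' = 286 W/m

Treat each layer as a resistance in series:
  R'_copper = ln(0.149/0.115)/(2πk) = 0.2590/(2π·367) = 1.123×10^-4 m·K/W
  R'_vermiculite board = ln(0.302/0.149)/(2πk) = 0.7065/(2π·0.0661) = 1.701 m·K/W
  R'_aluminium = ln(0.312/0.302)/(2πk) = 0.03258/(2π·210) = 2.469×10^-5 m·K/W
ΣR = 1.123×10^-4 + 1.701 + 2.469×10^-5 = 1.701 m·K/W
Q' = ΔT/ΣR = (792 K − 305.4 K)/1.701 = 286 W/m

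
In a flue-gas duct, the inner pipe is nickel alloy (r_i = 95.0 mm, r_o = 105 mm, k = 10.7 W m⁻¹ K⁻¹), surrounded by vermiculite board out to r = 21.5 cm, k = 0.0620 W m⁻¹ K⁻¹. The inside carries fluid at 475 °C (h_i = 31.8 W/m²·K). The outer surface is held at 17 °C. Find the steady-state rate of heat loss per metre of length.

Resistance network (inner→outer):
  R'_conv,in = 1/(2πr h) = 1/(2π·0.0950·31.8) = 0.05268 m·K/W
  R'_nickel alloy = ln(0.105/0.0950)/(2πk) = 0.1001/(2π·10.7) = 0.001489 m·K/W
  R'_vermiculite board = ln(0.215/0.105)/(2πk) = 0.7167/(2π·0.0620) = 1.840 m·K/W
ΣR = 0.05268 + 0.001489 + 1.840 = 1.894 m·K/W
Q' = ΔT/ΣR = (475 °C − 17 °C)/1.894 = 242 W/m

Q' = 242 W/m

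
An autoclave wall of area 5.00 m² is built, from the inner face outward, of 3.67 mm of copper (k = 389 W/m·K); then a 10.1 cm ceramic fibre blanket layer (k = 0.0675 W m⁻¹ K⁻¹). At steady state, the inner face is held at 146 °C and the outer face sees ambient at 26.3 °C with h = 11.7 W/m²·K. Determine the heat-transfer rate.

Q = 378 W

Resistance network (inner→outer):
  R_copper = L/(kA) = 0.00367/(389·5.00) = 1.887×10^-6 K/W
  R_ceramic fibre blanket = L/(kA) = 0.101/(0.0675·5.00) = 0.2993 K/W
  R_conv,out = 1/(hA) = 1/(11.7·5.00) = 0.01709 K/W
ΣR = 1.887×10^-6 + 0.2993 + 0.01709 = 0.3164 K/W
Q = ΔT/ΣR = (146 °C − 26.3 °C)/0.3164 = 378 W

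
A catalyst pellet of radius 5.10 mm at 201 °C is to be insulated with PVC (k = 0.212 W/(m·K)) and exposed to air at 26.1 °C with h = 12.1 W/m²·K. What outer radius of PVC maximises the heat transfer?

r_cr = 3.50 cm

For a sphere, r_cr = 2k_ins/h = 2·0.212/12.1 = 0.0350 m = 3.50 cm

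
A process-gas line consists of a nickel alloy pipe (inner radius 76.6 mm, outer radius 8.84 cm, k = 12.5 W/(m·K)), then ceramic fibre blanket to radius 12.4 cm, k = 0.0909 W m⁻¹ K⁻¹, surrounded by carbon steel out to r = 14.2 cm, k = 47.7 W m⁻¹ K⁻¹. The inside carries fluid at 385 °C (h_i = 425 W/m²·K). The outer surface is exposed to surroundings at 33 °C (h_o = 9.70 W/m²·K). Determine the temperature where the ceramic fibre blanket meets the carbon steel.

T = 90.1 °C

Series thermal resistances, inner to outer:
  R'_conv,in = 1/(2πr h) = 1/(2π·0.0766·425) = 0.004889 m·K/W
  R'_nickel alloy = ln(0.0884/0.0766)/(2πk) = 0.1433/(2π·12.5) = 0.001824 m·K/W
  R'_ceramic fibre blanket = ln(0.124/0.0884)/(2πk) = 0.3384/(2π·0.0909) = 0.5925 m·K/W
  R'_carbon steel = ln(0.142/0.124)/(2πk) = 0.1355/(2π·47.7) = 4.523×10^-4 m·K/W
  R'_conv,out = 1/(2πr h) = 1/(2π·0.142·9.70) = 0.1155 m·K/W
ΣR = 0.004889 + 0.001824 + 0.5925 + 4.523×10^-4 + 0.1155 = 0.7152 m·K/W
Q' = ΔT/ΣR = (385 °C − 33 °C)/0.7152 = 492.2 W/m
From the inner boundary to the ceramic fibre blanket/carbon steel interface, ΣR_partial = 0.5992 m·K/W.
T_interface = T_in − Q'·ΣR_partial = 385 °C − (492.2)(0.5992) = 90.1 °C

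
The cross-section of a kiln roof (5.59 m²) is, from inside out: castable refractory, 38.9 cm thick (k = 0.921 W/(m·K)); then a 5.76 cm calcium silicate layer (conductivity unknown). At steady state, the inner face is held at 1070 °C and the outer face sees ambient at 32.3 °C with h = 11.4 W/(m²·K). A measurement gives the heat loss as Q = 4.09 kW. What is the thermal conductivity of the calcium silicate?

ΣR = ΔT/Q = |1070 − 32.3|/4090 = 0.2537 K/W
Known resistances:
  R_castable refractory = L/(kA) = 0.389/(0.921·5.59) = 0.07556 K/W
  R_conv,out = 1/(hA) = 1/(11.4·5.59) = 0.01569 K/W
R_calcium silicate = ΣR − ΣR_known = 0.2537 − 0.09125 = 0.1624 K/W
L/(kA) = 0.1624 ⇒ k = 0.0576/(0.1624·5.59) = 0.0634 W/m·K

k = 0.0634 W/m·K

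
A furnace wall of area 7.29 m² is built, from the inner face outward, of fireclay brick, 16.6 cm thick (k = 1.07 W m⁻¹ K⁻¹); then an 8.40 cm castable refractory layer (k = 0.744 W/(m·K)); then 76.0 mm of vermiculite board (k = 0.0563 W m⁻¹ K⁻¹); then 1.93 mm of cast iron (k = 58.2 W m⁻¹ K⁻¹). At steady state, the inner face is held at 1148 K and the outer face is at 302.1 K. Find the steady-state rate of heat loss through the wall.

Treat each layer as a resistance in series:
  R_fireclay brick = L/(kA) = 0.166/(1.07·7.29) = 0.02128 K/W
  R_castable refractory = L/(kA) = 0.0840/(0.744·7.29) = 0.01549 K/W
  R_vermiculite board = L/(kA) = 0.0760/(0.0563·7.29) = 0.1852 K/W
  R_cast iron = L/(kA) = 0.00193/(58.2·7.29) = 4.549×10^-6 K/W
ΣR = 0.02128 + 0.01549 + 0.1852 + 4.549×10^-6 = 0.2220 K/W
Q = ΔT/ΣR = (1148 K − 302.1 K)/0.2220 = 3810 W

Q = 3.81 kW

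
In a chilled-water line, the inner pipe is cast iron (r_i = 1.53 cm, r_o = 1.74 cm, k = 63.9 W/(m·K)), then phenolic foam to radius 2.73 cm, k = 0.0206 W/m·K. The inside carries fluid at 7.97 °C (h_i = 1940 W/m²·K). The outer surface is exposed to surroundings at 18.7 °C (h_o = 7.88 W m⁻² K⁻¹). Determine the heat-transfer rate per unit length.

Treat each layer as a resistance in series:
  R'_conv,in = 1/(2πr h) = 1/(2π·0.0153·1940) = 0.005362 m·K/W
  R'_cast iron = ln(0.0174/0.0153)/(2πk) = 0.1286/(2π·63.9) = 3.203×10^-4 m·K/W
  R'_phenolic foam = ln(0.0273/0.0174)/(2πk) = 0.4504/(2π·0.0206) = 3.480 m·K/W
  R'_conv,out = 1/(2πr h) = 1/(2π·0.0273·7.88) = 0.7398 m·K/W
ΣR = 0.005362 + 3.203×10^-4 + 3.480 + 0.7398 = 4.225 m·K/W
Q' = ΔT/ΣR = (7.97 °C − 18.7 °C)/4.225 = -2.54 W/m
(Negative Q' ⇒ heat flows inward; heat gain = 2.54 W/m.)

Q' = 2.54 W/m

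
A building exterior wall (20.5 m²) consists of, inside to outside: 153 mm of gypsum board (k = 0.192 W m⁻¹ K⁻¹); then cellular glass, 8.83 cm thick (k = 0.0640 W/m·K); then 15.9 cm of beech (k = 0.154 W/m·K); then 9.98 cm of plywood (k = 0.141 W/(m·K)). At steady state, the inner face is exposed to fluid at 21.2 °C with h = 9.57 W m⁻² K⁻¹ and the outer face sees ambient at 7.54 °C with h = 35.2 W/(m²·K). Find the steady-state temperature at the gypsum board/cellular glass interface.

Series thermal resistances, inner to outer:
  R_conv,in = 1/(hA) = 1/(9.57·20.5) = 0.005097 K/W
  R_gypsum board = L/(kA) = 0.153/(0.192·20.5) = 0.03887 K/W
  R_cellular glass = L/(kA) = 0.0883/(0.0640·20.5) = 0.06730 K/W
  R_beech = L/(kA) = 0.159/(0.154·20.5) = 0.05036 K/W
  R_plywood = L/(kA) = 0.0998/(0.141·20.5) = 0.03453 K/W
  R_conv,out = 1/(hA) = 1/(35.2·20.5) = 0.001386 K/W
ΣR = 0.005097 + 0.03887 + 0.06730 + 0.05036 + 0.03453 + 0.001386 = 0.1975 K/W
Q = ΔT/ΣR = (21.2 °C − 7.54 °C)/0.1975 = 69.16 W
From the inner boundary to the gypsum board/cellular glass interface, ΣR_partial = 0.04397 K/W.
T_interface = T_in − Q·ΣR_partial = 21.2 °C − (69.16)(0.04397) = 18.2 °C

T = 18.2 °C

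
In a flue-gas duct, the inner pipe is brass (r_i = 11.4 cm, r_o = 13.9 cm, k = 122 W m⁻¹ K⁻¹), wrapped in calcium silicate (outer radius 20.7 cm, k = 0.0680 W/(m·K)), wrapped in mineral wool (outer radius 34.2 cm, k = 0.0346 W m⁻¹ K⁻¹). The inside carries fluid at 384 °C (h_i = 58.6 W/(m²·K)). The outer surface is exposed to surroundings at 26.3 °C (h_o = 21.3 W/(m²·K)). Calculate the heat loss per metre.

Q' = 109 W/m

Treat each layer as a resistance in series:
  R'_conv,in = 1/(2πr h) = 1/(2π·0.114·58.6) = 0.02382 m·K/W
  R'_brass = ln(0.139/0.114)/(2πk) = 0.1983/(2π·122) = 2.587×10^-4 m·K/W
  R'_calcium silicate = ln(0.207/0.139)/(2πk) = 0.3982/(2π·0.0680) = 0.9321 m·K/W
  R'_mineral wool = ln(0.342/0.207)/(2πk) = 0.5021/(2π·0.0346) = 2.310 m·K/W
  R'_conv,out = 1/(2πr h) = 1/(2π·0.342·21.3) = 0.02185 m·K/W
ΣR = 0.02382 + 2.587×10^-4 + 0.9321 + 2.310 + 0.02185 = 3.288 m·K/W
Q' = ΔT/ΣR = (384 °C − 26.3 °C)/3.288 = 109 W/m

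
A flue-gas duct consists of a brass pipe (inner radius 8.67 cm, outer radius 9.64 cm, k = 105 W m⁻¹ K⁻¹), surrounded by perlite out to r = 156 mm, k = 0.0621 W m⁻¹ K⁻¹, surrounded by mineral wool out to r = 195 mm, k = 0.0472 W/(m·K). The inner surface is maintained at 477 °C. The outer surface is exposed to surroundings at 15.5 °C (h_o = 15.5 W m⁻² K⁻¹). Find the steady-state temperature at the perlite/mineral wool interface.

Treat each layer as a resistance in series:
  R'_brass = ln(0.0964/0.0867)/(2πk) = 0.1061/(2π·105) = 1.608×10^-4 m·K/W
  R'_perlite = ln(0.156/0.0964)/(2πk) = 0.4813/(2π·0.0621) = 1.234 m·K/W
  R'_mineral wool = ln(0.195/0.156)/(2πk) = 0.2231/(2π·0.0472) = 0.7524 m·K/W
  R'_conv,out = 1/(2πr h) = 1/(2π·0.195·15.5) = 0.05266 m·K/W
ΣR = 1.608×10^-4 + 1.234 + 0.7524 + 0.05266 = 2.039 m·K/W
Q' = ΔT/ΣR = (477 °C − 15.5 °C)/2.039 = 226.3 W/m
From the inner boundary to the perlite/mineral wool interface, ΣR_partial = 1.234 m·K/W.
T_interface = T_in − Q'·ΣR_partial = 477 °C − (226.3)(1.234) = 198 °C

T = 198 °C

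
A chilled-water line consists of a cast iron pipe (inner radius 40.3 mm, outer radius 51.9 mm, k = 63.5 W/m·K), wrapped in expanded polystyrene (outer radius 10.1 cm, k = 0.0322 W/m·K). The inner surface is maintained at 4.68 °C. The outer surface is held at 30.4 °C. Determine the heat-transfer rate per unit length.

Treat each layer as a resistance in series:
  R'_cast iron = ln(0.0519/0.0403)/(2πk) = 0.2530/(2π·63.5) = 6.340×10^-4 m·K/W
  R'_expanded polystyrene = ln(0.101/0.0519)/(2πk) = 0.6658/(2π·0.0322) = 3.291 m·K/W
ΣR = 6.340×10^-4 + 3.291 = 3.292 m·K/W
Q' = ΔT/ΣR = (4.68 °C − 30.4 °C)/3.292 = -7.81 W/m
(Negative Q' ⇒ heat flows inward; heat gain = 7.81 W/m.)

Q' = 7.81 W/m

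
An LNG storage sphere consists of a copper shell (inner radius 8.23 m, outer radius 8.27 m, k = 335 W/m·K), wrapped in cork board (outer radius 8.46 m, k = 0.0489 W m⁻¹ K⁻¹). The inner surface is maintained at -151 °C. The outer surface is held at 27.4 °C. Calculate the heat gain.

Q = 40.4 kW

Series thermal resistances, inner to outer:
  R_copper = (1/8.23 − 1/8.27)/(4πk) = 5.877×10^-4/(4π·335) = 1.396×10^-7 K/W
  R_cork board = (1/8.27 − 1/8.46)/(4πk) = 0.002716/(4π·0.0489) = 0.004419 K/W
ΣR = 1.396×10^-7 + 0.004419 = 0.004419 K/W
Q = ΔT/ΣR = (-151 °C − 27.4 °C)/0.004419 = -40400 W
(Negative Q ⇒ heat flows inward; heat gain = 40400 W.)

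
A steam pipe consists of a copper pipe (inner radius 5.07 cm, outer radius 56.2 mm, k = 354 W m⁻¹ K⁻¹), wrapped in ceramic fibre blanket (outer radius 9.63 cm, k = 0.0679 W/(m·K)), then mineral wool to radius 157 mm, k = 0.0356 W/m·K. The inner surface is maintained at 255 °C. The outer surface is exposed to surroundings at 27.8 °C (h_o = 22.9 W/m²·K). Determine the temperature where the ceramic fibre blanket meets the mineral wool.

T = 173 °C

Resistance network (inner→outer):
  R'_copper = ln(0.0562/0.0507)/(2πk) = 0.1030/(2π·354) = 4.630×10^-5 m·K/W
  R'_ceramic fibre blanket = ln(0.0963/0.0562)/(2πk) = 0.5386/(2π·0.0679) = 1.262 m·K/W
  R'_mineral wool = ln(0.157/0.0963)/(2πk) = 0.4888/(2π·0.0356) = 2.185 m·K/W
  R'_conv,out = 1/(2πr h) = 1/(2π·0.157·22.9) = 0.04427 m·K/W
ΣR = 4.630×10^-5 + 1.262 + 2.185 + 0.04427 = 3.491 m·K/W
Q' = ΔT/ΣR = (255 °C − 27.8 °C)/3.491 = 65.08 W/m
From the inner boundary to the ceramic fibre blanket/mineral wool interface, ΣR_partial = 1.262 m·K/W.
T_interface = T_in − Q'·ΣR_partial = 255 °C − (65.08)(1.262) = 173 °C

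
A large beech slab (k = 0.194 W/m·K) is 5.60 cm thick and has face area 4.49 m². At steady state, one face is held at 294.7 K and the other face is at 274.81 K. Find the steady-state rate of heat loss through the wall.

Q = 309 W

Q = kA·ΔT/L = 0.194 × 4.49 × |294.7 K − 274.81 K| / 0.0560 = 309 W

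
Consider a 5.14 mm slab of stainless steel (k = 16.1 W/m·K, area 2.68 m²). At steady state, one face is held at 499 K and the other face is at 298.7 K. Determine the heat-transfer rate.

Q = 1.68×10^6 W

Q = kA·ΔT/L = 16.1 × 2.68 × |499 K − 298.7 K| / 0.00514 = 1.68×10^6 W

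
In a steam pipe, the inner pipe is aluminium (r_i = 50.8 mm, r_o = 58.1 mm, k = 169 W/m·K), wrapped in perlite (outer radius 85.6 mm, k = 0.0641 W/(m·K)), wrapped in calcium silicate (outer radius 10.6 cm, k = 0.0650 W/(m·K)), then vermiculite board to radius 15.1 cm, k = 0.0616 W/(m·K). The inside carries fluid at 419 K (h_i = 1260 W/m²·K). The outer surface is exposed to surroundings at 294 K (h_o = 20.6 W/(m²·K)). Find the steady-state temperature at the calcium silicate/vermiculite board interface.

T = 343.2 K

Series thermal resistances, inner to outer:
  R'_conv,in = 1/(2πr h) = 1/(2π·0.0508·1260) = 0.002486 m·K/W
  R'_aluminium = ln(0.0581/0.0508)/(2πk) = 0.1343/(2π·169) = 1.264×10^-4 m·K/W
  R'_perlite = ln(0.0856/0.0581)/(2πk) = 0.3875/(2π·0.0641) = 0.9622 m·K/W
  R'_calcium silicate = ln(0.106/0.0856)/(2πk) = 0.2138/(2π·0.0650) = 0.5234 m·K/W
  R'_vermiculite board = ln(0.151/0.106)/(2πk) = 0.3538/(2π·0.0616) = 0.9142 m·K/W
  R'_conv,out = 1/(2πr h) = 1/(2π·0.151·20.6) = 0.05117 m·K/W
ΣR = 0.002486 + 1.264×10^-4 + 0.9622 + 0.5234 + 0.9142 + 0.05117 = 2.454 m·K/W
Q' = ΔT/ΣR = (419 K − 294 K)/2.454 = 50.94 W/m
From the inner boundary to the calcium silicate/vermiculite board interface, ΣR_partial = 1.488 m·K/W.
T_interface = T_in − Q'·ΣR_partial = 419 K − (50.94)(1.488) = 343.2 K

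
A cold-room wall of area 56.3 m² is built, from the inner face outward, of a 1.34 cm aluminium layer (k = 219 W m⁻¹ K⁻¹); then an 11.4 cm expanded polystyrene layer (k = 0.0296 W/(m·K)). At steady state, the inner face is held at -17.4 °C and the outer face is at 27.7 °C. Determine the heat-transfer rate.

Q = 659 W

Resistance network (inner→outer):
  R_aluminium = L/(kA) = 0.0134/(219·56.3) = 1.087×10^-6 K/W
  R_expanded polystyrene = L/(kA) = 0.114/(0.0296·56.3) = 0.06841 K/W
ΣR = 1.087×10^-6 + 0.06841 = 0.06841 K/W
Q = ΔT/ΣR = (-17.4 °C − 27.7 °C)/0.06841 = -659 W
(Negative Q ⇒ heat flows inward; heat gain = 659 W.)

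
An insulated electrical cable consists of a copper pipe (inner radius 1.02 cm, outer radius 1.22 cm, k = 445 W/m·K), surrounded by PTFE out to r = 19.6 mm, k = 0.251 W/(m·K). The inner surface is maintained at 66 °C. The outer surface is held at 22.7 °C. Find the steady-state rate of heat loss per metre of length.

Q' = 144 W/m

Resistance network (inner→outer):
  R'_copper = ln(0.0122/0.0102)/(2πk) = 0.1790/(2π·445) = 6.404×10^-5 m·K/W
  R'_PTFE = ln(0.0196/0.0122)/(2πk) = 0.4741/(2π·0.251) = 0.3006 m·K/W
ΣR = 6.404×10^-5 + 0.3006 = 0.3007 m·K/W
Q' = ΔT/ΣR = (66 °C − 22.7 °C)/0.3007 = 144 W/m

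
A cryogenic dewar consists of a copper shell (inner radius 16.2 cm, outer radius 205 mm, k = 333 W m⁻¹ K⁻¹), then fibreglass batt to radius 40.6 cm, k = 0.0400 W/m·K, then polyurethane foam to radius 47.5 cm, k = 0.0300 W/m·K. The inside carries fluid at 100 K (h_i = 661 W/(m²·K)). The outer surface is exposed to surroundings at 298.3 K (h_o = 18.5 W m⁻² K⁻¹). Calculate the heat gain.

Q = 34.3 W

Treat each layer as a resistance in series:
  R_conv,in = 1/(4πr²h) = 1/(4π·0.162²·661) = 0.004587 K/W
  R_copper = (1/0.162 − 1/0.205)/(4πk) = 1.295/(4π·333) = 3.094×10^-4 K/W
  R_fibreglass batt = (1/0.205 − 1/0.406)/(4πk) = 2.415/(4π·0.0400) = 4.804 K/W
  R_polyurethane foam = (1/0.406 − 1/0.475)/(4πk) = 0.3578/(4π·0.0300) = 0.9491 K/W
  R_conv,out = 1/(4πr²h) = 1/(4π·0.475²·18.5) = 0.01906 K/W
ΣR = 0.004587 + 3.094×10^-4 + 4.804 + 0.9491 + 0.01906 = 5.777 K/W
Q = ΔT/ΣR = (100 K − 298.3 K)/5.777 = -34.3 W
(Negative Q ⇒ heat flows inward; heat gain = 34.3 W.)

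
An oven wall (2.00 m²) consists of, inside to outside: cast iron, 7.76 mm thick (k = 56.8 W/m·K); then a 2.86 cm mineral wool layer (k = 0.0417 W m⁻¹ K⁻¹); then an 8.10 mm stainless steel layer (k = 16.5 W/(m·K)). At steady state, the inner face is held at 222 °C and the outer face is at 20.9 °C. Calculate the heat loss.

Resistance network (inner→outer):
  R_cast iron = L/(kA) = 0.00776/(56.8·2.00) = 6.831×10^-5 K/W
  R_mineral wool = L/(kA) = 0.0286/(0.0417·2.00) = 0.3429 K/W
  R_stainless steel = L/(kA) = 0.00810/(16.5·2.00) = 2.455×10^-4 K/W
ΣR = 6.831×10^-5 + 0.3429 + 2.455×10^-4 = 0.3432 K/W
Q = ΔT/ΣR = (222 °C − 20.9 °C)/0.3432 = 586 W

Q = 586 W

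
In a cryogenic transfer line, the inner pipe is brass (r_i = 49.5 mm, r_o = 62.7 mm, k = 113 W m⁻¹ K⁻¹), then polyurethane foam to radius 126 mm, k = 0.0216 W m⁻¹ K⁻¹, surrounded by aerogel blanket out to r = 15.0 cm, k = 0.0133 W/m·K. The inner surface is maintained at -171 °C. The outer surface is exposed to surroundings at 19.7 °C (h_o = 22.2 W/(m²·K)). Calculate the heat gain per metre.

Resistance network (inner→outer):
  R'_brass = ln(0.0627/0.0495)/(2πk) = 0.2364/(2π·113) = 3.329×10^-4 m·K/W
  R'_polyurethane foam = ln(0.126/0.0627)/(2πk) = 0.6979/(2π·0.0216) = 5.142 m·K/W
  R'_aerogel blanket = ln(0.150/0.126)/(2πk) = 0.1744/(2π·0.0133) = 2.086 m·K/W
  R'_conv,out = 1/(2πr h) = 1/(2π·0.150·22.2) = 0.04779 m·K/W
ΣR = 3.329×10^-4 + 5.142 + 2.086 + 0.04779 = 7.276 m·K/W
Q' = ΔT/ΣR = (-171 °C − 19.7 °C)/7.276 = -26.2 W/m
(Negative Q' ⇒ heat flows inward; heat gain = 26.2 W/m.)

Q' = 26.2 W/m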